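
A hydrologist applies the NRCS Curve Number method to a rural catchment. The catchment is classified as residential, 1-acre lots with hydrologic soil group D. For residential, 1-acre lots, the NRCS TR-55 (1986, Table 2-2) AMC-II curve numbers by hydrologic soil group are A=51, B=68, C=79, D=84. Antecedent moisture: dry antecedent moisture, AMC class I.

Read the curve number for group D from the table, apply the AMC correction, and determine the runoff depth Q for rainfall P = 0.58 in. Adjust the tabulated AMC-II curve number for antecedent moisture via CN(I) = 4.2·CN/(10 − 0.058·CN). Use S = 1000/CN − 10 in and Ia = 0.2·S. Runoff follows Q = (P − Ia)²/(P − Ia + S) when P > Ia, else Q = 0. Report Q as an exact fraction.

Q = 0 in ≈ 0.000 in

NRCS table: residential, 1-acre lots, soil group D → CN(II) = 84
Dry (AMC I): CN(I) = 4.2·84/(10 − 0.058·84) = (1764/5)/(641/125) = 44100/641 ≈ 68.799
S = 1000/(44100/641) − 10 = 2000/441 in ≈ 4.535 in
Ia = 0.2S: 0.2·4.535 = 0.907 in (exactly 400/441)
P = 0.580 ≤ Ia = 0.907 in: entire storm abstracted, Q = 0.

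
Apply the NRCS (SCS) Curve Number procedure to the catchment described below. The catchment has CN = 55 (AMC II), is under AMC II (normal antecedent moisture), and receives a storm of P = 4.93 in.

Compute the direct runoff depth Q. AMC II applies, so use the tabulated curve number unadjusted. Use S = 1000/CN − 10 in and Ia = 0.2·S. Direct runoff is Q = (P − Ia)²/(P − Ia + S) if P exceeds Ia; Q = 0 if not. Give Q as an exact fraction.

Q = 13126129/13885300 in ≈ 0.945 in

Average conditions: CN = 55 (no AMC adjustment).
Max retention: S = 1000/55 − 10 = 90/11 in (≈ 8.182 in)
Ia = 0.2S: 0.2·8.182 = 1.636 in (exactly 18/11)
Excess rainfall: 4.930 − 1.636 = 3.294 in; P > Ia so Q > 0
Runoff Q = (P−Ia)²/(P−Ia+S) = (3.294)²/(3.294+8.182) = 13126129/13885300 ≈ 0.945 in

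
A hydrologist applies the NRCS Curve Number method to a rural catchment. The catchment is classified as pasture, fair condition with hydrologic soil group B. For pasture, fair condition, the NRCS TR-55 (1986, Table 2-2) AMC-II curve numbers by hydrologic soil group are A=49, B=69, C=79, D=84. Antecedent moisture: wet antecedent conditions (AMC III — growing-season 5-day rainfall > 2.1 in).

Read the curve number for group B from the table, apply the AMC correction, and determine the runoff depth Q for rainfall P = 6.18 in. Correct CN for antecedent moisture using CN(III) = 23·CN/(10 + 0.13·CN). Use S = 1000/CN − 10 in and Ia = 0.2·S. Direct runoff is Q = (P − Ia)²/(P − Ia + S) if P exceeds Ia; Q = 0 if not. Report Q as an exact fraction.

NRCS table: pasture, fair condition, soil group B → CN(II) = 69
CN(III) from CN(II)=69: (23·69)/(10 + 0.13·69) = 158700/1897 ≈ 83.658
Max retention: S = 1000/(158700/1897) − 10 = 3100/1587 in (≈ 1.953 in)
Ia = 0.2S: 0.2·1.953 = 0.391 in (exactly 620/1587)
Since P=6.180 > Ia=0.391: effective rainfall P−Ia = 459383/79350 in
Q = (459383/79350)²/((459383/79350) + 3100/1587) = (211032740689/6296422500)/(614383/79350) = 211032740689/48751291050 in ≈ 4.329 in

Q = 211032740689/48751291050 in ≈ 4.329 in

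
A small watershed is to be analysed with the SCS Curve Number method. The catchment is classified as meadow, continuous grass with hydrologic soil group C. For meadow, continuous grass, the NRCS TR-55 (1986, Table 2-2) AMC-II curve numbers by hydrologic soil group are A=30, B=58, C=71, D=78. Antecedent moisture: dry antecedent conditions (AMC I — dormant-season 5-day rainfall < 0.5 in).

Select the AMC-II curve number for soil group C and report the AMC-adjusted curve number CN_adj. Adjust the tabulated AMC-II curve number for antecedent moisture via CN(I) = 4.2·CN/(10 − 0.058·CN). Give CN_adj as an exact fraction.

CN_adj = 149100/2941 ≈ 50.697

NRCS table: meadow, continuous grass, soil group C → CN(II) = 71
Dry (AMC I): CN(I) = 4.2·71/(10 − 0.058·71) = (1491/5)/(2941/500) = 149100/2941 ≈ 50.697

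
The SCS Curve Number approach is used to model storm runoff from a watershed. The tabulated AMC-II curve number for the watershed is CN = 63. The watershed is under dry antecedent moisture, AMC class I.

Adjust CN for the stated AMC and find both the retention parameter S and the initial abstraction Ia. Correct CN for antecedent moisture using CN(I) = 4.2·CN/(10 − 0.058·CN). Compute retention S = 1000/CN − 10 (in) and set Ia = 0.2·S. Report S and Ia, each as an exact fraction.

S = 18500/1323 in ≈ 13.983 in; Ia = 3700/1323 in ≈ 2.797 in

CN(I) from CN(II)=63: (4.2·63)/(10 − 0.058·63) = 132300/3173 ≈ 41.696
S = 1000/(132300/3173) − 10 = 18500/1323 in ≈ 13.983 in
Initial abstraction Ia = S/5 = (18500/1323)/5 = 3700/1323 ≈ 2.797 in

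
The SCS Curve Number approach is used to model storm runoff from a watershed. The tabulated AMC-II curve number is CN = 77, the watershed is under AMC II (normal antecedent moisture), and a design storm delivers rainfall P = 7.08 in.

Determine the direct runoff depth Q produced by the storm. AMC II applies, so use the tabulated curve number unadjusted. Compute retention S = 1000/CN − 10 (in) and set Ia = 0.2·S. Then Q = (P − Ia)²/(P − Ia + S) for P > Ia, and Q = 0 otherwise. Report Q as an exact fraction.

Q = 155725441/35090825 in ≈ 4.438 in

AMC II — tabulated CN = 77 applies directly.
Retention S: 1000/CN − 10 with CN=77.000 → S = 230/77 ≈ 2.987 in
Ia = 0.2·(230/77) = 46/77 in ≈ 0.597 in
P − Ia = 7.080 − 0.597 = 12479/1925 ≈ 6.483 in (> 0, runoff occurs)
Runoff Q = (P−Ia)²/(P−Ia+S) = (6.483)²/(6.483+2.987) = 155725441/35090825 ≈ 4.438 in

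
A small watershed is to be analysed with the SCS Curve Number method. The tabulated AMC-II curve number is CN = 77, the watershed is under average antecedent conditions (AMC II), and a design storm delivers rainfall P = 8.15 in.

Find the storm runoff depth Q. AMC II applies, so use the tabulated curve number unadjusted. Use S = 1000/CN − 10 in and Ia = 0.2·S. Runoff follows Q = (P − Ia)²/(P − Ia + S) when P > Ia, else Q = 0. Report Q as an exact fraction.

Q = 135280161/24995740 in ≈ 5.412 in

CN(II) = 77; AMC II needs no correction.
S = 1000/77 − 10 = 230/77 in ≈ 2.987 in
Ia = 0.2S: 0.2·2.987 = 0.597 in (exactly 46/77)
P − Ia = 8.150 − 0.597 = 11631/1540 ≈ 7.553 in (> 0, runoff occurs)
Q = (11631/1540)²/((11631/1540) + 230/77) = (135280161/2371600)/(16231/1540) = 135280161/24995740 in ≈ 5.412 in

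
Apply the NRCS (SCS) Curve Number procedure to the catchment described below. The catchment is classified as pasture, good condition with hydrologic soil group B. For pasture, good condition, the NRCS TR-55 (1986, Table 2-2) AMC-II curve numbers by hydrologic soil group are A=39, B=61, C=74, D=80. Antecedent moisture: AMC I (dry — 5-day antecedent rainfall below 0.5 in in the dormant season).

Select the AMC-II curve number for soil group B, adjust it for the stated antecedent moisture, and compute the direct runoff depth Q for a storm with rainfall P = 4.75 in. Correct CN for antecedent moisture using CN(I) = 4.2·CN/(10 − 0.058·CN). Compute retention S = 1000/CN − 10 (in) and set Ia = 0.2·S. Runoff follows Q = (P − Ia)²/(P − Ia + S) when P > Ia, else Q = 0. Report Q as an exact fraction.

Q = 8485569/49383404 in ≈ 0.172 in

NRCS table: pasture, good condition, soil group B → CN(II) = 61
Adjust CN=61 to AMC I: 4.2·61/(10 − 0.058·61) → (1281/5) ÷ (3231/500) = 42700/1077 ≈ 39.647
S = 1000/(42700/1077) − 10 = 6500/427 in ≈ 15.222 in
Ia = 0.2S: 0.2·15.222 = 3.044 in (exactly 1300/427)
Excess rainfall: 4.750 − 3.044 = 1.706 in; P > Ia so Q > 0
Runoff Q = (P−Ia)²/(P−Ia+S) = (1.706)²/(1.706+15.222) = 8485569/49383404 ≈ 0.172 in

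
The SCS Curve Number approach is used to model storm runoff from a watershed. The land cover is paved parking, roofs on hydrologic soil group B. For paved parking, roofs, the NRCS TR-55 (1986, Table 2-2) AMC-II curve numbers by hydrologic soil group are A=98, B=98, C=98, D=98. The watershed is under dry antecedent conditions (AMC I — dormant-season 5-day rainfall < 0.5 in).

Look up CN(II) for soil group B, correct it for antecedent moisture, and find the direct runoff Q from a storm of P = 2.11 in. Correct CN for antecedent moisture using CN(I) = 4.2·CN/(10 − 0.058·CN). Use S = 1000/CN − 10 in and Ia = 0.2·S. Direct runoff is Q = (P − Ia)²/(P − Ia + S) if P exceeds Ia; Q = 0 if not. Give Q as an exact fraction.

Q = 42898280161/26457545100 in ≈ 1.621 in

NRCS table: paved parking, roofs, soil group B → CN(II) = 98
CN(I) from CN(II)=98: (4.2·98)/(10 − 0.058·98) = 102900/1079 ≈ 95.366
S = 1000/(102900/1079) − 10 = 500/1029 in ≈ 0.486 in
Initial abstraction Ia = S/5 = (500/1029)/5 = 100/1029 ≈ 0.097 in
P − Ia = 2.110 − 0.097 = 207119/102900 ≈ 2.013 in (> 0, runoff occurs)
Q: (207119/102900)² ÷ (257119/102900) = 42898280161/26457545100 in (≈ 1.621 in)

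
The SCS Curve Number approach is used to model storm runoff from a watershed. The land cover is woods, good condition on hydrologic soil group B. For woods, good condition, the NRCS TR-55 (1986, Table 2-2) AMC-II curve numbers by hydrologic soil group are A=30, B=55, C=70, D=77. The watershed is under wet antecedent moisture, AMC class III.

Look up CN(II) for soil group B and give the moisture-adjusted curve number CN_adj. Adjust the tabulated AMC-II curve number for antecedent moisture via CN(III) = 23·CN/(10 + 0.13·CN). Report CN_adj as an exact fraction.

NRCS table: woods, good condition, soil group B → CN(II) = 55
Wet (AMC III): CN(III) = 23·55/(10 + 0.13·55) = 1265/(343/20) = 25300/343 ≈ 73.761

CN_adj = 25300/343 ≈ 73.761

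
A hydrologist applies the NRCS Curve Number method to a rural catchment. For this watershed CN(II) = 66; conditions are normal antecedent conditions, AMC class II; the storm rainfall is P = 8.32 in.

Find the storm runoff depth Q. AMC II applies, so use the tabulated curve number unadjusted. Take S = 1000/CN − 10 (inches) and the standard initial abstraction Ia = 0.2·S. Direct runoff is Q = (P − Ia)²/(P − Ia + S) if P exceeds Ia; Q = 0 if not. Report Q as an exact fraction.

CN(II) = 66; AMC II needs no correction.
S = 1000/66 − 10 = 170/33 in ≈ 5.152 in
Ia = 0.2·(170/33) = 34/33 in ≈ 1.030 in
P − Ia = 8.320 − 1.030 = 6014/825 ≈ 7.290 in (> 0, runoff occurs)
Q: (6014/825)² ÷ (10264/825) = 9042049/2116950 in (≈ 4.271 in)

Q = 9042049/2116950 in ≈ 4.271 in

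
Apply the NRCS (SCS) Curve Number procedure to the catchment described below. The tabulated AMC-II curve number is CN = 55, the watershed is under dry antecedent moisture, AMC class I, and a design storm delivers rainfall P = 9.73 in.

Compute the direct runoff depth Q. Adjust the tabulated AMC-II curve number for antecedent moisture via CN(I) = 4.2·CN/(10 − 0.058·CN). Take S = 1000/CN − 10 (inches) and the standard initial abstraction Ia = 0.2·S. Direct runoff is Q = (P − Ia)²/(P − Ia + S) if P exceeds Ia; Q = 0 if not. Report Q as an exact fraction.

Dry (AMC I): CN(I) = 4.2·55/(10 − 0.058·55) = 231/(681/100) = 7700/227 ≈ 33.921
Retention S: 1000/CN − 10 with CN=33.921 → S = 1500/77 ≈ 19.481 in
Initial abstraction Ia = S/5 = (1500/77)/5 = 300/77 ≈ 3.896 in
Since P=9.730 > Ia=3.896: effective rainfall P−Ia = 44921/7700 in
Q = (44921/7700)²/((44921/7700) + 1500/77) = (2017896241/59290000)/(194921/7700) = 2017896241/1500891700 in ≈ 1.344 in

Q = 2017896241/1500891700 in ≈ 1.344 in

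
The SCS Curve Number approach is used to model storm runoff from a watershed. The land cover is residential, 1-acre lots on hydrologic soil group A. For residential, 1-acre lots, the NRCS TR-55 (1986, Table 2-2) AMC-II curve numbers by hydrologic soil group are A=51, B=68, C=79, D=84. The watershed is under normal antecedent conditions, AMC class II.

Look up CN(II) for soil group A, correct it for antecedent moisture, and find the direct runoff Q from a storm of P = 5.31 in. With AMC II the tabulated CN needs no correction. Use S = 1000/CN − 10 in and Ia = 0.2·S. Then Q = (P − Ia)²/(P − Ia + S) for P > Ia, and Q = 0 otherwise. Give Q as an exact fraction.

Q = 298632961/338033100 in ≈ 0.883 in

NRCS table: residential, 1-acre lots, soil group A → CN(II) = 51
AMC II — tabulated CN = 51 applies directly.
Retention S: 1000/CN − 10 with CN=51.000 → S = 490/51 ≈ 9.608 in
Initial abstraction Ia = S/5 = (490/51)/5 = 98/51 ≈ 1.922 in
Excess rainfall: 5.310 − 1.922 = 3.388 in; P > Ia so Q > 0
Q = (17281/5100)²/((17281/5100) + 490/51) = (298632961/26010000)/(66281/5100) = 298632961/338033100 in ≈ 0.883 in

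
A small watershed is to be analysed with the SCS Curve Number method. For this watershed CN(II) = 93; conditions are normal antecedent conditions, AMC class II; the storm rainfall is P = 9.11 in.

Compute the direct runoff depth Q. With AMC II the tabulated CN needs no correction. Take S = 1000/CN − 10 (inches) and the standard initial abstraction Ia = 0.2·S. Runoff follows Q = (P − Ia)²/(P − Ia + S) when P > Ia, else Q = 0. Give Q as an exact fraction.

Q = 6942722329/840003900 in ≈ 8.265 in

AMC II — tabulated CN = 93 applies directly.
Max retention: S = 1000/93 − 10 = 70/93 in (≈ 0.753 in)
Ia = 0.2S: 0.2·0.753 = 0.151 in (exactly 14/93)
Since P=9.110 > Ia=0.151: effective rainfall P−Ia = 83323/9300 in
Runoff Q = (P−Ia)²/(P−Ia+S) = (8.959)²/(8.959+0.753) = 6942722329/840003900 ≈ 8.265 in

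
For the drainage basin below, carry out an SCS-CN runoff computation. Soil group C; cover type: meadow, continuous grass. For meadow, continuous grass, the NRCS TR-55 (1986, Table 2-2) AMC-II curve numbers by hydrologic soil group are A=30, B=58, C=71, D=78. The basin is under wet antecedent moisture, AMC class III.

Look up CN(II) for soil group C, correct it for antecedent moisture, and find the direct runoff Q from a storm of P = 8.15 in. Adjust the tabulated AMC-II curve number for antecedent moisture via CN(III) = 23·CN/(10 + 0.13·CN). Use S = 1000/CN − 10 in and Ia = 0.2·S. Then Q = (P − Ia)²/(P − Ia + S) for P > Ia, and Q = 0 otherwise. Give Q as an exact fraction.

Q = 64810467241/10208830140 in ≈ 6.348 in

NRCS table: meadow, continuous grass, soil group C → CN(II) = 71
Adjust CN=71 to AMC III: 23·71/(10 + 0.13·71) → 1633 ÷ (1923/100) = 163300/1923 ≈ 84.919
Max retention: S = 1000/(163300/1923) − 10 = 2900/1633 in (≈ 1.776 in)
Ia = 0.2S: 0.2·1.776 = 0.355 in (exactly 580/1633)
Since P=8.150 > Ia=0.355: effective rainfall P−Ia = 254579/32660 in
Q = (254579/32660)²/((254579/32660) + 2900/1633) = (64810467241/1066675600)/(312579/32660) = 64810467241/10208830140 in ≈ 6.348 in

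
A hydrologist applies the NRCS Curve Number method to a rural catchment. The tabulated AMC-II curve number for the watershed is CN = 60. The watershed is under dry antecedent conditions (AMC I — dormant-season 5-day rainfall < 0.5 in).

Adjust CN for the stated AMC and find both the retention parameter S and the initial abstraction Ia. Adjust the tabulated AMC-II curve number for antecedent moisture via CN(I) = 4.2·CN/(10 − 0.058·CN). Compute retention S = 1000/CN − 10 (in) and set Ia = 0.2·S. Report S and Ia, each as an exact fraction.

Dry (AMC I): CN(I) = 4.2·60/(10 − 0.058·60) = 252/(163/25) = 6300/163 ≈ 38.650
S = 1000/(6300/163) − 10 = 1000/63 in ≈ 15.873 in
Initial abstraction Ia = S/5 = (1000/63)/5 = 200/63 ≈ 3.175 in

S = 1000/63 in ≈ 15.873 in; Ia = 200/63 in ≈ 3.175 in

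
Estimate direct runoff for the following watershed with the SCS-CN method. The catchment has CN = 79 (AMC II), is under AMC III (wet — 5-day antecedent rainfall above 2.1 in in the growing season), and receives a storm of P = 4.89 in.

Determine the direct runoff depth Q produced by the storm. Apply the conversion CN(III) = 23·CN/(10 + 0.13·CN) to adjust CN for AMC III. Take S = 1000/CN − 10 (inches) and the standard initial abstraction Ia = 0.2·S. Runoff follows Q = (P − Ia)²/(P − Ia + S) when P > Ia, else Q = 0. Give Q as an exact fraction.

Q = 238861419723/63989470700 in ≈ 3.733 in

Wet (AMC III): CN(III) = 23·79/(10 + 0.13·79) = 1817/(2027/100) = 181700/2027 ≈ 89.640
S = 1000/(181700/2027) − 10 = 2100/1817 in ≈ 1.156 in
Ia = 0.2·(2100/1817) = 420/1817 in ≈ 0.231 in
P − Ia = 4.890 − 0.231 = 846513/181700 ≈ 4.659 in (> 0, runoff occurs)
Q: (846513/181700)² ÷ (1056513/181700) = 238861419723/63989470700 in (≈ 3.733 in)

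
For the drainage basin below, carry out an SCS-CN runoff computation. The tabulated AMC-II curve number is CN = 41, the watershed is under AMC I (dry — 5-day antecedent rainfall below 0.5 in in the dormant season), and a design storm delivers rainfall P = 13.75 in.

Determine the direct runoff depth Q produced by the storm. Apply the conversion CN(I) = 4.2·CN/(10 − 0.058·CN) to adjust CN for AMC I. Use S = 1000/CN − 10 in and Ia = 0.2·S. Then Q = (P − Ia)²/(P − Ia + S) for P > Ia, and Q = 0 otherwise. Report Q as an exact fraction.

Q = 112860005/97640844 in ≈ 1.156 in

Adjust CN=41 to AMC I: 4.2·41/(10 − 0.058·41) → (861/5) ÷ (3811/500) = 86100/3811 ≈ 22.592
Retention S: 1000/CN − 10 with CN=22.592 → S = 29500/861 ≈ 34.262 in
Ia = 0.2S: 0.2·34.262 = 6.852 in (exactly 5900/861)
Since P=13.750 > Ia=6.852: effective rainfall P−Ia = 23755/3444 in
Q = (23755/3444)²/((23755/3444) + 29500/861) = (564300025/11861136)/(141755/3444) = 112860005/97640844 in ≈ 1.156 in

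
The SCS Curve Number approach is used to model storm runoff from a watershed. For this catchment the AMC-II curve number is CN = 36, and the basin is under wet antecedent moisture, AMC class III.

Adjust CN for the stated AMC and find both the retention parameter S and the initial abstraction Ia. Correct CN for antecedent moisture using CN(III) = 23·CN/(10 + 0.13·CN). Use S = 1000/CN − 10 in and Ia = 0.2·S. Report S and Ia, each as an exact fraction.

CN(III) from CN(II)=36: (23·36)/(10 + 0.13·36) = 20700/367 ≈ 56.403
S = 1000/(20700/367) − 10 = 1600/207 in ≈ 7.729 in
Ia = 0.2·(1600/207) = 320/207 in ≈ 1.546 in

S = 1600/207 in ≈ 7.729 in; Ia = 320/207 in ≈ 1.546 in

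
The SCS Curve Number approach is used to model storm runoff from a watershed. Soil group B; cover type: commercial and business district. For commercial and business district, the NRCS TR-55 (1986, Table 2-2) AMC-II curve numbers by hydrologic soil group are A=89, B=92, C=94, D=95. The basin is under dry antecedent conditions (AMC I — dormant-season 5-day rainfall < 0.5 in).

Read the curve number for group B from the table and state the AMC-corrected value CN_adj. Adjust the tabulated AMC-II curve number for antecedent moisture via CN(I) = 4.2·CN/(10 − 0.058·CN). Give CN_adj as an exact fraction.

NRCS table: commercial and business district, soil group B → CN(II) = 92
CN(I) from CN(II)=92: (4.2·92)/(10 − 0.058·92) = 48300/583 ≈ 82.847

CN_adj = 48300/583 ≈ 82.847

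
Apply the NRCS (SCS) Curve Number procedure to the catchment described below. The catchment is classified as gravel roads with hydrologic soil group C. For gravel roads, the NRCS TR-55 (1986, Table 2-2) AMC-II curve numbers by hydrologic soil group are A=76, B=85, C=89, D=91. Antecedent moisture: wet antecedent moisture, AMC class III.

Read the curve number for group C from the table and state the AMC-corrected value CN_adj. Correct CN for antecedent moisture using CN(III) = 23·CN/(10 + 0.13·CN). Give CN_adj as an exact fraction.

CN_adj = 204700/2157 ≈ 94.900

NRCS table: gravel roads, soil group C → CN(II) = 89
Wet (AMC III): CN(III) = 23·89/(10 + 0.13·89) = 2047/(2157/100) = 204700/2157 ≈ 94.900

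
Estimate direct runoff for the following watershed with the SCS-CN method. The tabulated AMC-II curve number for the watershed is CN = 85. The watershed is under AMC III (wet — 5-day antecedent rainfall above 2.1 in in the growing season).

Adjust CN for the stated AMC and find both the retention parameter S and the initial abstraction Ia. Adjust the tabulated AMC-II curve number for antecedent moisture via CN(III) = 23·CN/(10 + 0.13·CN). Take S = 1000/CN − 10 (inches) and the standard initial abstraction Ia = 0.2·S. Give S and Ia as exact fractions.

CN(III) from CN(II)=85: (23·85)/(10 + 0.13·85) = 39100/421 ≈ 92.874
Retention S: 1000/CN − 10 with CN=92.874 → S = 300/391 ≈ 0.767 in
Ia = 0.2S: 0.2·0.767 = 0.153 in (exactly 60/391)

S = 300/391 in ≈ 0.767 in; Ia = 60/391 in ≈ 0.153 in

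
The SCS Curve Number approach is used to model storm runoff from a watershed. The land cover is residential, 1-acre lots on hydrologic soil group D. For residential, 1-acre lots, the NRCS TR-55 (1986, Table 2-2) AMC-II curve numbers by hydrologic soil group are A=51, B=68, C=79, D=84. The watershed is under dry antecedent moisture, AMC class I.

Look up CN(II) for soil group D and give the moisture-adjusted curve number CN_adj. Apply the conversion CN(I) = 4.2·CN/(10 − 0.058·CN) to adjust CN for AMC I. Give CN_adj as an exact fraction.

CN_adj = 44100/641 ≈ 68.799

NRCS table: residential, 1-acre lots, soil group D → CN(II) = 84
Dry (AMC I): CN(I) = 4.2·84/(10 − 0.058·84) = (1764/5)/(641/125) = 44100/641 ≈ 68.799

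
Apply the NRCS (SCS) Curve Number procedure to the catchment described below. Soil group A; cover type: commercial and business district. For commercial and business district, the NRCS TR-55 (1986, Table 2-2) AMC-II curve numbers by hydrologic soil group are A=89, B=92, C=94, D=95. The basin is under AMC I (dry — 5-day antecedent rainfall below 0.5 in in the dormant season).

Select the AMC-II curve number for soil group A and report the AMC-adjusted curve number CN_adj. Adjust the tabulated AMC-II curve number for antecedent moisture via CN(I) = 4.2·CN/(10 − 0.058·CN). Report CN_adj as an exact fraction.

CN_adj = 186900/2419 ≈ 77.263

NRCS table: commercial and business district, soil group A → CN(II) = 89
CN(I) from CN(II)=89: (4.2·89)/(10 − 0.058·89) = 186900/2419 ≈ 77.263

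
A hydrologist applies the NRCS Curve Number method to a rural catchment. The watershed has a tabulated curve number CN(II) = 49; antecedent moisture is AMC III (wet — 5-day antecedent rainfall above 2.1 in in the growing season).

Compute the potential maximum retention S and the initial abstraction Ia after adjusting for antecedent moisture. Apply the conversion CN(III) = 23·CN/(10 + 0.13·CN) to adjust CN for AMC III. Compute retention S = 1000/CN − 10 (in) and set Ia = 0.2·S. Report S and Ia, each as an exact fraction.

CN(III) from CN(II)=49: (23·49)/(10 + 0.13·49) = 112700/1637 ≈ 68.845
Max retention: S = 1000/(112700/1637) − 10 = 5100/1127 in (≈ 4.525 in)
Ia = 0.2·(5100/1127) = 1020/1127 in ≈ 0.905 in

S = 5100/1127 in ≈ 4.525 in; Ia = 1020/1127 in ≈ 0.905 in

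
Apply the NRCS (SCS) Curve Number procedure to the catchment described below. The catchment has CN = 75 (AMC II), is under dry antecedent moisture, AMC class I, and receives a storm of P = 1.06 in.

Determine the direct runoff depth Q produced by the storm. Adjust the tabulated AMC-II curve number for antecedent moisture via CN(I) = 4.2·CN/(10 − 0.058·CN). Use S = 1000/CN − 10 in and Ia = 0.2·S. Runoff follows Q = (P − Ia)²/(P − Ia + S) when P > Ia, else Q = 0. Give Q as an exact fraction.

CN(I) from CN(II)=75: (4.2·75)/(10 − 0.058·75) = 6300/113 ≈ 55.752
Max retention: S = 1000/(6300/113) − 10 = 500/63 in (≈ 7.937 in)
Ia = 0.2·(500/63) = 100/63 in ≈ 1.587 in
P = 1.060 ≤ Ia = 1.587 in: entire storm abstracted, Q = 0.

Q = 0 in ≈ 0.000 in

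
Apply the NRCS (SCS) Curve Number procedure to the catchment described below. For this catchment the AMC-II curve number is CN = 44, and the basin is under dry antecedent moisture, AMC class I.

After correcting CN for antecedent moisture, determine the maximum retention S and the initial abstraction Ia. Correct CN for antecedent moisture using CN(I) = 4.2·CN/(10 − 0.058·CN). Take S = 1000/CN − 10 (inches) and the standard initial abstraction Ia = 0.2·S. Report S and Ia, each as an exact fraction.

Dry (AMC I): CN(I) = 4.2·44/(10 − 0.058·44) = (924/5)/(931/125) = 3300/133 ≈ 24.812
Retention S: 1000/CN − 10 with CN=24.812 → S = 1000/33 ≈ 30.303 in
Ia = 0.2·(1000/33) = 200/33 in ≈ 6.061 in

S = 1000/33 in ≈ 30.303 in; Ia = 200/33 in ≈ 6.061 in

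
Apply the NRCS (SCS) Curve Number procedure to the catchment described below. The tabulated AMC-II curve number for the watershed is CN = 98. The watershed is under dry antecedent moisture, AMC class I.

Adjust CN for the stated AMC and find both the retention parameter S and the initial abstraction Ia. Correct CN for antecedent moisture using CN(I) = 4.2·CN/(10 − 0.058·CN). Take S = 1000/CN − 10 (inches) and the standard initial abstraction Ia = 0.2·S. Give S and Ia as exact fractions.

Dry (AMC I): CN(I) = 4.2·98/(10 − 0.058·98) = (2058/5)/(1079/250) = 102900/1079 ≈ 95.366
Retention S: 1000/CN − 10 with CN=95.366 → S = 500/1029 ≈ 0.486 in
Ia = 0.2·(500/1029) = 100/1029 in ≈ 0.097 in

S = 500/1029 in ≈ 0.486 in; Ia = 100/1029 in ≈ 0.097 in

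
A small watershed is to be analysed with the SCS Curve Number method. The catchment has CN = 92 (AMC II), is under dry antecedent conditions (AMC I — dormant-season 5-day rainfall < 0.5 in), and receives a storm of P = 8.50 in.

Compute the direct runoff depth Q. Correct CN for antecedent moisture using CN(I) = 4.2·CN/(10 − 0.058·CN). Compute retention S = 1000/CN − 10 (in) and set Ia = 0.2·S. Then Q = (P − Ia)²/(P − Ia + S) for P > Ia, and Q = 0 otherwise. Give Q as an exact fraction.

Dry (AMC I): CN(I) = 4.2·92/(10 − 0.058·92) = (1932/5)/(583/125) = 48300/583 ≈ 82.847
Max retention: S = 1000/(48300/583) − 10 = 1000/483 in (≈ 2.070 in)
Ia = 0.2·(1000/483) = 200/483 in ≈ 0.414 in
Excess rainfall: 8.500 − 0.414 = 8.086 in; P > Ia so Q > 0
Runoff Q = (P−Ia)²/(P−Ia+S) = (8.086)²/(8.086+2.070) = 61011721/9477426 ≈ 6.438 in

Q = 61011721/9477426 in ≈ 6.438 in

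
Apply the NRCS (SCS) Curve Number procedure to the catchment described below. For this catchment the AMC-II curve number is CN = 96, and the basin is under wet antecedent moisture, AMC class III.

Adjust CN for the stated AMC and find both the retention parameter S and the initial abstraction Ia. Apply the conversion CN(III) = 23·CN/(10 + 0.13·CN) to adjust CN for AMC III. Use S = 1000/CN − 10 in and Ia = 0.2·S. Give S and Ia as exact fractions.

S = 25/138 in ≈ 0.181 in; Ia = 5/138 in ≈ 0.036 in

CN(III) from CN(II)=96: (23·96)/(10 + 0.13·96) = 27600/281 ≈ 98.221
Retention S: 1000/CN − 10 with CN=98.221 → S = 25/138 ≈ 0.181 in
Ia = 0.2·(25/138) = 5/138 in ≈ 0.036 in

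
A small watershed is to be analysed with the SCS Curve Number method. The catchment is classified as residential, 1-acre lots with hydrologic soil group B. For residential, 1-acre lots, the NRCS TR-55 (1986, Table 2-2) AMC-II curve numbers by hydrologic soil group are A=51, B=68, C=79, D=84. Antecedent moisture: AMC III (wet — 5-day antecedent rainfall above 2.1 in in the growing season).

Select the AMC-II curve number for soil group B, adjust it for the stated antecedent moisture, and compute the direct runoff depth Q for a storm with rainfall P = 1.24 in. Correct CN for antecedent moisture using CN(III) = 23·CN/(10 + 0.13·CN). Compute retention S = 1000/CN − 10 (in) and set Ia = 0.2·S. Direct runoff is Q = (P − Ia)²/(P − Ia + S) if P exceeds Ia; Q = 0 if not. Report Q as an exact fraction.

NRCS table: residential, 1-acre lots, soil group B → CN(II) = 68
Adjust CN=68 to AMC III: 23·68/(10 + 0.13·68) → 1564 ÷ (471/25) = 39100/471 ≈ 83.015
Max retention: S = 1000/(39100/471) − 10 = 800/391 in (≈ 2.046 in)
Ia = 0.2·(800/391) = 160/391 in ≈ 0.409 in
Since P=1.240 > Ia=0.409: effective rainfall P−Ia = 8121/9775 in
Q: (8121/9775)² ÷ (28121/9775) = 65950641/274882775 in (≈ 0.240 in)

Q = 65950641/274882775 in ≈ 0.240 in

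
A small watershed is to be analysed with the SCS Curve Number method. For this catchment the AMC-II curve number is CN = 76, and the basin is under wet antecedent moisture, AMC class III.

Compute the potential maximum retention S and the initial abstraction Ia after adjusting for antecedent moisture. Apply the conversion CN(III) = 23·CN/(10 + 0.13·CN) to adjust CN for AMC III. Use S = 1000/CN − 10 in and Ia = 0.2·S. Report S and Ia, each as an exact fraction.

Wet (AMC III): CN(III) = 23·76/(10 + 0.13·76) = 1748/(497/25) = 43700/497 ≈ 87.928
Max retention: S = 1000/(43700/497) − 10 = 600/437 in (≈ 1.373 in)
Ia = 0.2S: 0.2·1.373 = 0.275 in (exactly 120/437)

S = 600/437 in ≈ 1.373 in; Ia = 120/437 in ≈ 0.275 in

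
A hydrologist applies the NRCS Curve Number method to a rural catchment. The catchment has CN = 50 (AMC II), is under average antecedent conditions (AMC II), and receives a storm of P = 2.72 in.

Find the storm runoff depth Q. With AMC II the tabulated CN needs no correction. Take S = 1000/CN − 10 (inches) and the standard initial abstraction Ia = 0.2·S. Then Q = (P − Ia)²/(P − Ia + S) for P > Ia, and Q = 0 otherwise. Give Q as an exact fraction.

Q = 81/1675 in ≈ 0.048 in

CN(II) = 50; AMC II needs no correction.
Max retention: S = 1000/50 − 10 = 10 in (≈ 10.000 in)
Initial abstraction Ia = S/5 = 10/5 = 2 ≈ 2.000 in
Excess rainfall: 2.720 − 2.000 = 0.720 in; P > Ia so Q > 0
Q = (18/25)²/((18/25) + 10) = (324/625)/(268/25) = 81/1675 in ≈ 0.048 in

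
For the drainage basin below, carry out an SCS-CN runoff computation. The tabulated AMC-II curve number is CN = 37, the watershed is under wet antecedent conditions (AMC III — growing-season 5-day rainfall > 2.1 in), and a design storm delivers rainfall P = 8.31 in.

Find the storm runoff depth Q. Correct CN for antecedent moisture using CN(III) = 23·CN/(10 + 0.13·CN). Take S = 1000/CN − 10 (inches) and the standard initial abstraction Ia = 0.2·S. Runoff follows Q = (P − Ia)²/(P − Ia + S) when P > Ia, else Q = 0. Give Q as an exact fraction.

CN(III) from CN(II)=37: (23·37)/(10 + 0.13·37) = 85100/1481 ≈ 57.461
Max retention: S = 1000/(85100/1481) − 10 = 6300/851 in (≈ 7.403 in)
Ia = 0.2S: 0.2·7.403 = 1.481 in (exactly 1260/851)
Since P=8.310 > Ia=1.481: effective rainfall P−Ia = 581181/85100 in
Runoff Q = (P−Ia)²/(P−Ia+S) = (6.829)²/(6.829+7.403) = 112590451587/34357167700 ≈ 3.277 in

Q = 112590451587/34357167700 in ≈ 3.277 in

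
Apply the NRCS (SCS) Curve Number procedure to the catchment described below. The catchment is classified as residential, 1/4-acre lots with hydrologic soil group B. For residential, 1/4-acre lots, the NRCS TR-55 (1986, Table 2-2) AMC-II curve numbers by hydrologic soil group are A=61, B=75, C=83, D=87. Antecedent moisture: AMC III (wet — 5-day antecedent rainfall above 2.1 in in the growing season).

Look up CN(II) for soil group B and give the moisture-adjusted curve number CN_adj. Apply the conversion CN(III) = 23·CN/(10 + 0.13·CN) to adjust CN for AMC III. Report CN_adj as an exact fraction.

CN_adj = 6900/79 ≈ 87.342

NRCS table: residential, 1/4-acre lots, soil group B → CN(II) = 75
Adjust CN=75 to AMC III: 23·75/(10 + 0.13·75) → 1725 ÷ (79/4) = 6900/79 ≈ 87.342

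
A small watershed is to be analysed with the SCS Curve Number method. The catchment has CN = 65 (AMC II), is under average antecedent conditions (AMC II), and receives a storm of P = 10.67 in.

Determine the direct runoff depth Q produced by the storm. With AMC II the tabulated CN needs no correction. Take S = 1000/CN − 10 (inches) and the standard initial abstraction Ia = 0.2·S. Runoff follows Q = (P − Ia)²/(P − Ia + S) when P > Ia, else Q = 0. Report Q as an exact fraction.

AMC II — tabulated CN = 65 applies directly.
Retention S: 1000/CN − 10 with CN=65.000 → S = 70/13 ≈ 5.385 in
Initial abstraction Ia = S/5 = (70/13)/5 = 14/13 ≈ 1.077 in
Excess rainfall: 10.670 − 1.077 = 9.593 in; P > Ia so Q > 0
Q: (12471/1300)² ÷ (19471/1300) = 155525841/25312300 in (≈ 6.144 in)

Q = 155525841/25312300 in ≈ 6.144 in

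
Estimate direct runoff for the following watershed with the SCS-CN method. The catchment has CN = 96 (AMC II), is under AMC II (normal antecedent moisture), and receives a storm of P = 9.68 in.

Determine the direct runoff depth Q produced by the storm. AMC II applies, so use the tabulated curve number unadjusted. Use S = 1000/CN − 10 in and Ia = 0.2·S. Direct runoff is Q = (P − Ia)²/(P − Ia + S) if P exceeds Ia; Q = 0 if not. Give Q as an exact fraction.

CN(II) = 96; AMC II needs no correction.
Retention S: 1000/CN − 10 with CN=96.000 → S = 5/12 ≈ 0.417 in
Initial abstraction Ia = S/5 = (5/12)/5 = 1/12 ≈ 0.083 in
P − Ia = 9.680 − 0.083 = 2879/300 ≈ 9.597 in (> 0, runoff occurs)
Q = (2879/300)²/((2879/300) + 5/12) = (8288641/90000)/(751/75) = 8288641/901200 in ≈ 9.197 in

Q = 8288641/901200 in ≈ 9.197 in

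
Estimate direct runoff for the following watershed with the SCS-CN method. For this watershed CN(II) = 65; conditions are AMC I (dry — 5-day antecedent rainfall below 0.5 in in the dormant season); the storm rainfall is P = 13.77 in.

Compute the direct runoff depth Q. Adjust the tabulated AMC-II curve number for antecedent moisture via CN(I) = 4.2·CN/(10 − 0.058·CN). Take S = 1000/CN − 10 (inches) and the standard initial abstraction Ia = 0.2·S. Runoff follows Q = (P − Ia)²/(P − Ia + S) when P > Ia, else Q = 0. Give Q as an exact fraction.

Q = 1909952209/365441700 in ≈ 5.226 in

CN(I) from CN(II)=65: (4.2·65)/(10 − 0.058·65) = 3900/89 ≈ 43.820
Max retention: S = 1000/(3900/89) − 10 = 500/39 in (≈ 12.821 in)
Initial abstraction Ia = S/5 = (500/39)/5 = 100/39 ≈ 2.564 in
P − Ia = 13.770 − 2.564 = 43703/3900 ≈ 11.206 in (> 0, runoff occurs)
Runoff Q = (P−Ia)²/(P−Ia+S) = (11.206)²/(11.206+12.821) = 1909952209/365441700 ≈ 5.226 in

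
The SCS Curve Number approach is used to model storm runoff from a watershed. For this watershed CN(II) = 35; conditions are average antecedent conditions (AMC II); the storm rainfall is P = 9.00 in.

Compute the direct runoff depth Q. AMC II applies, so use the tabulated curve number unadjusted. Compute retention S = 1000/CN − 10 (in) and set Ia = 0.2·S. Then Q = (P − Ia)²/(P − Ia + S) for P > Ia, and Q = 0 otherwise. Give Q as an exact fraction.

Average conditions: CN = 35 (no AMC adjustment).
Max retention: S = 1000/35 − 10 = 130/7 in (≈ 18.571 in)
Initial abstraction Ia = S/5 = (130/7)/5 = 26/7 ≈ 3.714 in
Excess rainfall: 9.000 − 3.714 = 5.286 in; P > Ia so Q > 0
Q = (37/7)²/((37/7) + 130/7) = (1369/49)/(167/7) = 1369/1169 in ≈ 1.171 in

Q = 1369/1169 in ≈ 1.171 in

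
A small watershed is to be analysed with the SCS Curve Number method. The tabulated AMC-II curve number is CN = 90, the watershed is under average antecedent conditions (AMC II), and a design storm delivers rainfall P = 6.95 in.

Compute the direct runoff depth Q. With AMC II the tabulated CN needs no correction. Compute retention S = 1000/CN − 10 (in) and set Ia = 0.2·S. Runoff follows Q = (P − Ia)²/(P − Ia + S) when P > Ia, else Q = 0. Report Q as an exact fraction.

Q = 1466521/253980 in ≈ 5.774 in

Average conditions: CN = 90 (no AMC adjustment).
Max retention: S = 1000/90 − 10 = 10/9 in (≈ 1.111 in)
Ia = 0.2S: 0.2·1.111 = 0.222 in (exactly 2/9)
Excess rainfall: 6.950 − 0.222 = 6.728 in; P > Ia so Q > 0
Runoff Q = (P−Ia)²/(P−Ia+S) = (6.728)²/(6.728+1.111) = 1466521/253980 ≈ 5.774 in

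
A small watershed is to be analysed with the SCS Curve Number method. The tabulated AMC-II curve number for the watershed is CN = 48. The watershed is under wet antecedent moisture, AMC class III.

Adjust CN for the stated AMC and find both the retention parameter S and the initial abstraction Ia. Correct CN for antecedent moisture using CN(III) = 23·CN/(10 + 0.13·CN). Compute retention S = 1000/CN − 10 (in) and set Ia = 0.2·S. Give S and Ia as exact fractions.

S = 325/69 in ≈ 4.710 in; Ia = 65/69 in ≈ 0.942 in

CN(III) from CN(II)=48: (23·48)/(10 + 0.13·48) = 13800/203 ≈ 67.980
S = 1000/(13800/203) − 10 = 325/69 in ≈ 4.710 in
Initial abstraction Ia = S/5 = (325/69)/5 = 65/69 ≈ 0.942 in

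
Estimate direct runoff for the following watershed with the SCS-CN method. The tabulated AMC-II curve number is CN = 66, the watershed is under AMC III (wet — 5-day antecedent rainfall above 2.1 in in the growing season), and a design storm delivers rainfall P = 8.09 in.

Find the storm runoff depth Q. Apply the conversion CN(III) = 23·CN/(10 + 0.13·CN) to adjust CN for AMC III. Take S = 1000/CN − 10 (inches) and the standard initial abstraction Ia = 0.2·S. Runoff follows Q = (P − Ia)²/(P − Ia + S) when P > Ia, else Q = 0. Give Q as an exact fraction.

Q = 336435960961/56927352900 in ≈ 5.910 in

Wet (AMC III): CN(III) = 23·66/(10 + 0.13·66) = 1518/(929/50) = 75900/929 ≈ 81.701
Retention S: 1000/CN − 10 with CN=81.701 → S = 1700/759 ≈ 2.240 in
Ia = 0.2·(1700/759) = 340/759 in ≈ 0.448 in
P − Ia = 8.090 − 0.448 = 580031/75900 ≈ 7.642 in (> 0, runoff occurs)
Q = (580031/75900)²/((580031/75900) + 1700/759) = (336435960961/5760810000)/(750031/75900) = 336435960961/56927352900 in ≈ 5.910 in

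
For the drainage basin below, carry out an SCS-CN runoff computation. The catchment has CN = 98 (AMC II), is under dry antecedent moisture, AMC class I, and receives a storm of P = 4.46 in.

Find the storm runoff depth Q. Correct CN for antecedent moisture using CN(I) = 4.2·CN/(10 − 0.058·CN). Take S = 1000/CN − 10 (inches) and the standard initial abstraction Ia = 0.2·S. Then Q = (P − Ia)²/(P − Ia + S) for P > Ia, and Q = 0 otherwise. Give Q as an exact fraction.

Q = 50385434089/12835077150 in ≈ 3.926 in

Dry (AMC I): CN(I) = 4.2·98/(10 − 0.058·98) = (2058/5)/(1079/250) = 102900/1079 ≈ 95.366
S = 1000/(102900/1079) − 10 = 500/1029 in ≈ 0.486 in
Ia = 0.2·(500/1029) = 100/1029 in ≈ 0.097 in
Excess rainfall: 4.460 − 0.097 = 4.363 in; P > Ia so Q > 0
Q: (224467/51450)² ÷ (249467/51450) = 50385434089/12835077150 in (≈ 3.926 in)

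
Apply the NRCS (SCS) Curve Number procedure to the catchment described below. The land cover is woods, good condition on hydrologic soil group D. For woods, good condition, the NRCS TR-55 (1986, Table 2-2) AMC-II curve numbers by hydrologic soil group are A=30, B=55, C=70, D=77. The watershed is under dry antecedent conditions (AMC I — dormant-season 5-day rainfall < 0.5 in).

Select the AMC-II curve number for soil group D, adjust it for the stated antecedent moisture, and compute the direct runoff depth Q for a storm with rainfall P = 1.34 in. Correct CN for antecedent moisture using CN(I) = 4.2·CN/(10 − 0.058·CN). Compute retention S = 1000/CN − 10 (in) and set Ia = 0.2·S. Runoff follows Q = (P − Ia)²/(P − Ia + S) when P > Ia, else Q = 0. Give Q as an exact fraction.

Q = 0 in ≈ 0.000 in

NRCS table: woods, good condition, soil group D → CN(II) = 77
Adjust CN=77 to AMC I: 4.2·77/(10 − 0.058·77) → (1617/5) ÷ (2767/500) = 161700/2767 ≈ 58.439
Retention S: 1000/CN − 10 with CN=58.439 → S = 11500/1617 ≈ 7.112 in
Ia = 0.2S: 0.2·7.112 = 1.422 in (exactly 2300/1617)
P = 1.340 ≤ Ia = 1.422 in: entire storm abstracted, Q = 0.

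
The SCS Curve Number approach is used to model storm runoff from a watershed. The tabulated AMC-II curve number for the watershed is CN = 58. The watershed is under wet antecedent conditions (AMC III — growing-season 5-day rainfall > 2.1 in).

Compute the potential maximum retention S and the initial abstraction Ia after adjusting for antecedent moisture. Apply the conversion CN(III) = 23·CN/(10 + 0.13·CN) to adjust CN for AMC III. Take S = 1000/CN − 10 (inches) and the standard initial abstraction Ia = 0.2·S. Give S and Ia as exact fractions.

S = 2100/667 in ≈ 3.148 in; Ia = 420/667 in ≈ 0.630 in

Wet (AMC III): CN(III) = 23·58/(10 + 0.13·58) = 1334/(877/50) = 66700/877 ≈ 76.055
S = 1000/(66700/877) − 10 = 2100/667 in ≈ 3.148 in
Initial abstraction Ia = S/5 = (2100/667)/5 = 420/667 ≈ 0.630 in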